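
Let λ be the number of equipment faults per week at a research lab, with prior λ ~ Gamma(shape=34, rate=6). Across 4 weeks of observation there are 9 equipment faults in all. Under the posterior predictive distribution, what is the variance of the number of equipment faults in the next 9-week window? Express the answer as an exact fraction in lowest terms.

Total count 9 over total exposure 4 weeks.
Posterior: α' = 34 + 9 = 43, β' = 6 + 4 = 10.
The posterior predictive for a window of length T is Negative Binomial with variance T·α'·(β'+T)/β'² = 9·43·19/100 = 7353/100.

7353/100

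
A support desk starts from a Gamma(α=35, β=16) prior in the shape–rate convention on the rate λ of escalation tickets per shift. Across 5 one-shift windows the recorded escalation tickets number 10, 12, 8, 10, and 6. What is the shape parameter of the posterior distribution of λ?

81

Total count: 10 + 12 + 8 + 10 + 6 = 46.
Total exposure: 5 shifts.
Gamma(α, β) with Poisson data over total exposure Σt gives posterior Gamma(α+Σx, β+Σt) = Gamma(81, 21).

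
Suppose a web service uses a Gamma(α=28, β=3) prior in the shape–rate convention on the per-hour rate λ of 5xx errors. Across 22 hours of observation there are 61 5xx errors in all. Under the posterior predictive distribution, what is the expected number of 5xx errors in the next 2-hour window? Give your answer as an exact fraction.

178/25

Total count 61 over total exposure 22 hours.
Conjugate update: add total count to the shape and total exposure to the rate, giving Gamma(89, 25).
Predictive mean over a 2-hour window = T·E[λ|data] = 2·89/25 = 178/25.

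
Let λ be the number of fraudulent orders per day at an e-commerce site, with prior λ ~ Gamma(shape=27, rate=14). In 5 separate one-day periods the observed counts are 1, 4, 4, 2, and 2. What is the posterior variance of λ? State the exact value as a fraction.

Total count: 1 + 4 + 4 + 2 + 2 = 13.
Total exposure: 5 days.
By Gamma–Poisson conjugacy, the posterior is Gamma(α + Σx, β + Σt) = Gamma(27 + 13, 14 + 5) = Gamma(40, 19).
Posterior variance = α'/β'² = 40/361.

40/361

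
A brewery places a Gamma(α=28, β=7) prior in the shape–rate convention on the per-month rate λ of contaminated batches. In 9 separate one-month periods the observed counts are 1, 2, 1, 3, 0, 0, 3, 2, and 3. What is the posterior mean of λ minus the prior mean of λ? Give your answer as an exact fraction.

Total count: 1 + 2 + 1 + 3 + 0 + 0 + 3 + 2 + 3 = 15.
Total exposure: 9 months.
Posterior: α' = 28 + 15 = 43, β' = 7 + 9 = 16.
Posterior mean = 43/16 = 43/16; prior mean = 28/7 = 4. Difference = 43/16 − 4 = -21/16.

-21/16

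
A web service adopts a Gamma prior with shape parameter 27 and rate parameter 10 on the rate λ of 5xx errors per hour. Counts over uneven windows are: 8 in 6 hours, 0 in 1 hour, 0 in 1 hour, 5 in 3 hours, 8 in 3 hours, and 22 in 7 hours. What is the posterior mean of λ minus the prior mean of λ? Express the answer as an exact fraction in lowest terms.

-137/310

Total count: 8 + 0 + 0 + 5 + 8 + 22 = 43.
Total exposure: 6 + 1 + 1 + 3 + 3 + 7 = 21 hours.
By Gamma–Poisson conjugacy, the posterior is Gamma(α + Σx, β + Σt) = Gamma(27 + 43, 10 + 21) = Gamma(70, 31).
Posterior mean = 70/31 = 70/31; prior mean = 27/10 = 27/10. Difference = 70/31 − 27/10 = -137/310.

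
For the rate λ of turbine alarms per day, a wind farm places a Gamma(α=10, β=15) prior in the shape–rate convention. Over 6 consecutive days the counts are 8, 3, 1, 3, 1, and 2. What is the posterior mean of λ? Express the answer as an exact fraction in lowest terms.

4/3

Total count: 8 + 3 + 1 + 3 + 1 + 2 = 18.
Total exposure: 6 days.
Posterior: α' = 10 + 18 = 28, β' = 15 + 6 = 21.
Posterior mean = α'/β' = 28/21 = 4/3.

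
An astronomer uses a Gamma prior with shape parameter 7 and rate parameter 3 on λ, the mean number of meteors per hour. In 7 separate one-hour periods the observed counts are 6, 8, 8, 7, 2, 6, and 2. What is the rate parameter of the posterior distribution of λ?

Total count: 6 + 8 + 8 + 7 + 2 + 6 + 2 = 39.
Total exposure: 7 hours.
Gamma(α, β) with Poisson data over total exposure Σt gives posterior Gamma(α+Σx, β+Σt) = Gamma(46, 10).

10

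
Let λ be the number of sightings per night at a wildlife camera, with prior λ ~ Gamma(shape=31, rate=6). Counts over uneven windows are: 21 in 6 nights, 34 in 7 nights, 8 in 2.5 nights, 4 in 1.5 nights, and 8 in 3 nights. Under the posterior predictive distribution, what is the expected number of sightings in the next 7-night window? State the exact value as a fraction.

Total count: 21 + 34 + 8 + 4 + 8 = 75.
Total exposure: 6 + 7 + 2.5 + 1.5 + 3 = 20 nights.
By Gamma–Poisson conjugacy, the posterior is Gamma(α + Σx, β + Σt) = Gamma(31 + 75, 6 + 20) = Gamma(106, 26).
Predictive mean over a 7-night window = T·E[λ|data] = 7·106/26 = 371/13.

371/13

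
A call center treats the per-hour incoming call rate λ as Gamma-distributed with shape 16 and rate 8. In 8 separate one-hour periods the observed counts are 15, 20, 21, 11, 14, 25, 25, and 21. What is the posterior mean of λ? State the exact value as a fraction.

Total count: 15 + 20 + 21 + 11 + 14 + 25 + 25 + 21 = 152.
Total exposure: 8 hours.
The Gamma prior is conjugate for the Poisson rate, so λ | data ~ Gamma(16+152, 8+8) = Gamma(168, 16).
Posterior mean = α'/β' = 168/16 = 21/2.

21/2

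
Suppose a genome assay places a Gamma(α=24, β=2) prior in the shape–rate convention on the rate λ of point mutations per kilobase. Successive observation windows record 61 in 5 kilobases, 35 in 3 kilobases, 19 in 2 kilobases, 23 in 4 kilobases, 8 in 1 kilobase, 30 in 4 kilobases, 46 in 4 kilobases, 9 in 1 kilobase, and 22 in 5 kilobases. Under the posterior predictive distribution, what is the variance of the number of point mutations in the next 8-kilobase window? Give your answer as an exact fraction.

86424/961

Total count: 61 + 35 + 19 + 23 + 8 + 30 + 46 + 9 + 22 = 253.
Total exposure: 5 + 3 + 2 + 4 + 1 + 4 + 4 + 1 + 5 = 29 kilobases.
The Gamma prior is conjugate for the Poisson rate, so λ | data ~ Gamma(24+253, 2+29) = Gamma(277, 31).
The posterior predictive for a window of length T is Negative Binomial with variance T·α'·(β'+T)/β'² = 8·277·39/961 = 86424/961.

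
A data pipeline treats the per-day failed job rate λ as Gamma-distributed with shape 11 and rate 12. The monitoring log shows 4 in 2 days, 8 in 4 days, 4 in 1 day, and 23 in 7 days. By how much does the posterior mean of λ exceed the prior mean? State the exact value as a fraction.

Total count: 4 + 8 + 4 + 23 = 39.
Total exposure: 2 + 4 + 1 + 7 = 14 days.
Posterior: α' = 11 + 39 = 50, β' = 12 + 14 = 26.
Posterior mean = 50/26 = 25/13; prior mean = 11/12 = 11/12. Difference = 25/13 − 11/12 = 157/156.

157/156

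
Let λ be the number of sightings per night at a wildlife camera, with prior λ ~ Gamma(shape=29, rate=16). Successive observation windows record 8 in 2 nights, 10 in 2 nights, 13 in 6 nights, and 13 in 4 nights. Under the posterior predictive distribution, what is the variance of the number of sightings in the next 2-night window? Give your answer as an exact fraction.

Total count: 8 + 10 + 13 + 13 = 44.
Total exposure: 2 + 2 + 6 + 4 = 14 nights.
The Gamma prior is conjugate for the Poisson rate, so λ | data ~ Gamma(29+44, 16+14) = Gamma(73, 30).
The posterior predictive for a window of length T is Negative Binomial with variance T·α'·(β'+T)/β'² = 2·73·32/900 = 1168/225.

1168/225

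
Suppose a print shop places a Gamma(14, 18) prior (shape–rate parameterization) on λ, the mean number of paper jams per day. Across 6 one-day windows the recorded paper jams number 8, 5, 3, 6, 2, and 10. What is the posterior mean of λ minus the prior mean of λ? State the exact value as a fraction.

Total count: 8 + 5 + 3 + 6 + 2 + 10 = 34.
Total exposure: 6 days.
Conjugate update: add total count to the shape and total exposure to the rate, giving Gamma(48, 24).
Posterior mean = 48/24 = 2; prior mean = 14/18 = 7/9. Difference = 2 − 7/9 = 11/9.

11/9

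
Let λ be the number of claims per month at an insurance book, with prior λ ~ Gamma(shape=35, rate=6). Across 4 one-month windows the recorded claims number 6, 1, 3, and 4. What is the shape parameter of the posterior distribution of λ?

Total count: 6 + 1 + 3 + 4 = 14.
Total exposure: 4 months.
Posterior: α' = 35 + 14 = 49, β' = 6 + 4 = 10.

49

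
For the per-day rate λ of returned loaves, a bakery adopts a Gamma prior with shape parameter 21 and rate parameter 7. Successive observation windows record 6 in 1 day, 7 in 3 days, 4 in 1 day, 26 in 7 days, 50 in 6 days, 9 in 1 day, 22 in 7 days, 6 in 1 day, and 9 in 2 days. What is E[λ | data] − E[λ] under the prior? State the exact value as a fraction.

13/9

Total count: 6 + 7 + 4 + 26 + 50 + 9 + 22 + 6 + 9 = 139.
Total exposure: 1 + 3 + 1 + 7 + 6 + 1 + 7 + 1 + 2 = 29 days.
The Gamma prior is conjugate for the Poisson rate, so λ | data ~ Gamma(21+139, 7+29) = Gamma(160, 36).
Posterior mean = 160/36 = 40/9; prior mean = 21/7 = 3. Difference = 40/9 − 3 = 13/9.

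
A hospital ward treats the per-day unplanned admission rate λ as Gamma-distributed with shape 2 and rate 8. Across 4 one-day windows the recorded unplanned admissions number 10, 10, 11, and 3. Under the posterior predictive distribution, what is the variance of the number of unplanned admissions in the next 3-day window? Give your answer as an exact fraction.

45/4

Total count: 10 + 10 + 11 + 3 = 34.
Total exposure: 4 days.
Posterior: α' = 2 + 34 = 36, β' = 8 + 4 = 12.
The posterior predictive for a window of length T is Negative Binomial with variance T·α'·(β'+T)/β'² = 3·36·15/144 = 45/4.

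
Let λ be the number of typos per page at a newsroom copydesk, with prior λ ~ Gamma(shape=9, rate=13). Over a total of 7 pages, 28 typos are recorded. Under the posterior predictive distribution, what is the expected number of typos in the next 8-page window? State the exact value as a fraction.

74/5

Total count 28 over total exposure 7 pages.
Conjugate update: add total count to the shape and total exposure to the rate, giving Gamma(37, 20).
Predictive mean over an 8-page window = T·E[λ|data] = 8·37/20 = 74/5.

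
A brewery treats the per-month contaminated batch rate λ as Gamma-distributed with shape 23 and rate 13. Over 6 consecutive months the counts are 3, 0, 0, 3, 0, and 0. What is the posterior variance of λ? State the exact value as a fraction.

29/361

Total count: 3 + 0 + 0 + 3 + 0 + 0 = 6.
Total exposure: 6 months.
By Gamma–Poisson conjugacy, the posterior is Gamma(α + Σx, β + Σt) = Gamma(23 + 6, 13 + 6) = Gamma(29, 19).
Posterior variance = α'/β'² = 29/361.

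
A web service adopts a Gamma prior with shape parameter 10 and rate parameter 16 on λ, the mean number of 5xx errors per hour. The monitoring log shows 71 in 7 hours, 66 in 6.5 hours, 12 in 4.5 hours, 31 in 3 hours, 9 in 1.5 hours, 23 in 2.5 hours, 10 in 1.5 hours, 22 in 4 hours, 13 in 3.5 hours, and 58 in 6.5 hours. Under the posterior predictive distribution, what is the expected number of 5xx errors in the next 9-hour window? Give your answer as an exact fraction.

Total count: 71 + 66 + 12 + 31 + 9 + 23 + 10 + 22 + 13 + 58 = 315.
Total exposure: 7 + 6.5 + 4.5 + 3 + 1.5 + 2.5 + 1.5 + 4 + 3.5 + 6.5 = 40.5 hours.
By Gamma–Poisson conjugacy, the posterior is Gamma(α + Σx, β + Σt) = Gamma(10 + 315, 16 + 40.5) = Gamma(325, 113/2).
Predictive mean over a 9-hour window = T·E[λ|data] = 9·325/(113/2) = 5850/113.

5850/113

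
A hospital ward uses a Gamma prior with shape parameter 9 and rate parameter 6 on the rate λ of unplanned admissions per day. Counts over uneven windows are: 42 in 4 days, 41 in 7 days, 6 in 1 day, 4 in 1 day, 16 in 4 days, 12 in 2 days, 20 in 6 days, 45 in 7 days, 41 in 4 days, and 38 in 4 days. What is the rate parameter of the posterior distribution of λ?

46

Total count: 42 + 41 + 6 + 4 + 16 + 12 + 20 + 45 + 41 + 38 = 265.
Total exposure: 4 + 7 + 1 + 1 + 4 + 2 + 6 + 7 + 4 + 4 = 40 days.
Posterior: α' = 9 + 265 = 274, β' = 6 + 40 = 46.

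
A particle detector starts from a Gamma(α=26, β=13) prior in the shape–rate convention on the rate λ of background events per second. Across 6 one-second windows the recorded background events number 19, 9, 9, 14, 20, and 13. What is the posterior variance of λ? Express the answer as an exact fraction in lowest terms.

Total count: 19 + 9 + 9 + 14 + 20 + 13 = 84.
Total exposure: 6 seconds.
The Gamma prior is conjugate for the Poisson rate, so λ | data ~ Gamma(26+84, 13+6) = Gamma(110, 19).
Posterior variance = α'/β'² = 110/361.

110/361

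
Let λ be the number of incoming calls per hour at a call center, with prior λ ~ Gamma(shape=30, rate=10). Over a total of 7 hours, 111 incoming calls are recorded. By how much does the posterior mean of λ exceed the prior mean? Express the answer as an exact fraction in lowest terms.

Total count 111 over total exposure 7 hours.
The Gamma prior is conjugate for the Poisson rate, so λ | data ~ Gamma(30+111, 10+7) = Gamma(141, 17).
Posterior mean = 141/17 = 141/17; prior mean = 30/10 = 3. Difference = 141/17 − 3 = 90/17.

90/17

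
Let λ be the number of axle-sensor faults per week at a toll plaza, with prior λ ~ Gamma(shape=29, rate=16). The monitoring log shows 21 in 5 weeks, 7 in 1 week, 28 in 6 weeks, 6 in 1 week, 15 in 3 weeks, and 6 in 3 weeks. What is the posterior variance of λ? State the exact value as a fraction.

16/175

Total count: 21 + 7 + 28 + 6 + 15 + 6 = 83.
Total exposure: 5 + 1 + 6 + 1 + 3 + 3 = 19 weeks.
Conjugate update: add total count to the shape and total exposure to the rate, giving Gamma(112, 35).
Posterior variance = α'/β'² = 112/1225 = 16/175.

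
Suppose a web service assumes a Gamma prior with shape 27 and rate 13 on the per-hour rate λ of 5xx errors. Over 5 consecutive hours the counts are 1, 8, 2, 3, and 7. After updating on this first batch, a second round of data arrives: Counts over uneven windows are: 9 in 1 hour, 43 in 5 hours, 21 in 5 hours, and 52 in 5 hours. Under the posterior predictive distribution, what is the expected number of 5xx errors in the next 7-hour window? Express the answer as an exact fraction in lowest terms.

1211/34

Total count: 1 + 8 + 2 + 3 + 7 = 21.
Total exposure: 5 hours.
After the first batch: Gamma(27 + 21, 13 + 5) = Gamma(48, 18).
Total count: 9 + 43 + 21 + 52 = 125.
Total exposure: 1 + 5 + 5 + 5 = 16 hours.
After the second batch: Gamma(48 + 125, 18 + 16) = Gamma(173, 34).
Predictive mean over a 7-hour window = T·E[λ|data] = 7·173/34 = 1211/34.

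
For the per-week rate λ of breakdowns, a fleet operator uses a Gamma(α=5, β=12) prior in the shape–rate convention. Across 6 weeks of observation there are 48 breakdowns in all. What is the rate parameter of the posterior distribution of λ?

18

Total count 48 over total exposure 6 weeks.
Conjugate update: add total count to the shape and total exposure to the rate, giving Gamma(53, 18).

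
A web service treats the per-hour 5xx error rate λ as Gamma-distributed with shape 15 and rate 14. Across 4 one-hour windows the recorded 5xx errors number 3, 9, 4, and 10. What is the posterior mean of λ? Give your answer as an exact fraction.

41/18

Total count: 3 + 9 + 4 + 10 = 26.
Total exposure: 4 hours.
Posterior: α' = 15 + 26 = 41, β' = 14 + 4 = 18.
Posterior mean = α'/β' = 41/18.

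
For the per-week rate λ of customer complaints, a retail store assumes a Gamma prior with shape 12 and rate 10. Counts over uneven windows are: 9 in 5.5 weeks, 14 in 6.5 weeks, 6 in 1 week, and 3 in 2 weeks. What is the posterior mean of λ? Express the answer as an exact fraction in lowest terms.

44/25

Total count: 9 + 14 + 6 + 3 = 32.
Total exposure: 5.5 + 6.5 + 1 + 2 = 15 weeks.
By Gamma–Poisson conjugacy, the posterior is Gamma(α + Σx, β + Σt) = Gamma(12 + 32, 10 + 15) = Gamma(44, 25).
Posterior mean = α'/β' = 44/25.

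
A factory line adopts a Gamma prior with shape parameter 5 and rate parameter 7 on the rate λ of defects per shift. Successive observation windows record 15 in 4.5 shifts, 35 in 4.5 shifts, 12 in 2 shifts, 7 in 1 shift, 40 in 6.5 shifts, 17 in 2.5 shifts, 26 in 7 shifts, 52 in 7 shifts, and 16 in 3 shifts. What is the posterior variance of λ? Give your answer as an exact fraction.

1/9

Total count: 15 + 35 + 12 + 7 + 40 + 17 + 26 + 52 + 16 = 220.
Total exposure: 4.5 + 4.5 + 2 + 1 + 6.5 + 2.5 + 7 + 7 + 3 = 38 shifts.
Gamma(α, β) with Poisson data over total exposure Σt gives posterior Gamma(α+Σx, β+Σt) = Gamma(225, 45).
Posterior variance = α'/β'² = 225/2025 = 1/9.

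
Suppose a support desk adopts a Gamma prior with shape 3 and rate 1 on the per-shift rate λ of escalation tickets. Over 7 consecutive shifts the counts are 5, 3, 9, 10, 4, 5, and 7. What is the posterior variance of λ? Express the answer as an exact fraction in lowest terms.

23/32

Total count: 5 + 3 + 9 + 10 + 4 + 5 + 7 = 43.
Total exposure: 7 shifts.
Conjugate update: add total count to the shape and total exposure to the rate, giving Gamma(46, 8).
Posterior variance = α'/β'² = 46/64 = 23/32.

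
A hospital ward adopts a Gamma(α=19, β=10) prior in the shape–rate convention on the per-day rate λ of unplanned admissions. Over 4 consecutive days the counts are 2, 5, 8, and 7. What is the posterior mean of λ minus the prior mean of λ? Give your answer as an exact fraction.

36/35

Total count: 2 + 5 + 8 + 7 = 22.
Total exposure: 4 days.
By Gamma–Poisson conjugacy, the posterior is Gamma(α + Σx, β + Σt) = Gamma(19 + 22, 10 + 4) = Gamma(41, 14).
Posterior mean = 41/14 = 41/14; prior mean = 19/10 = 19/10. Difference = 41/14 − 19/10 = 36/35.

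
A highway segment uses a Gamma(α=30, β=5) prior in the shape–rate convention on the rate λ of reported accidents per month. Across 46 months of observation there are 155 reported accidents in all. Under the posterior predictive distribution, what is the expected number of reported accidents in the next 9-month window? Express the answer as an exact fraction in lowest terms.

555/17

Total count 155 over total exposure 46 months.
Conjugate update: add total count to the shape and total exposure to the rate, giving Gamma(185, 51).
Predictive mean over a 9-month window = T·E[λ|data] = 9·185/51 = 555/17.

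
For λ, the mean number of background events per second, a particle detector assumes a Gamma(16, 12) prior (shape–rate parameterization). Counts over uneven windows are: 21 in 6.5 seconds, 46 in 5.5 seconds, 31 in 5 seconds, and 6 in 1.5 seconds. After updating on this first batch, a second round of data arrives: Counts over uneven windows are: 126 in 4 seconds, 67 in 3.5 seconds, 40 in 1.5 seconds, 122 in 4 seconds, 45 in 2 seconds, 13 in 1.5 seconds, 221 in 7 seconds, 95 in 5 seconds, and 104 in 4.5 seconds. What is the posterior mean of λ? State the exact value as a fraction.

Total count: 21 + 46 + 31 + 6 = 104.
Total exposure: 6.5 + 5.5 + 5 + 1.5 = 18.5 seconds.
After the first batch: Gamma(16 + 104, 12 + 18.5) = Gamma(120, 61/2).
Total count: 126 + 67 + 40 + 122 + 45 + 13 + 221 + 95 + 104 = 833.
Total exposure: 4 + 3.5 + 1.5 + 4 + 2 + 1.5 + 7 + 5 + 4.5 = 33 seconds.
After the second batch: Gamma(120 + 833, 61/2 + 33) = Gamma(953, 127/2).
Posterior mean = α'/β' = 953/(127/2) = 1906/127.

1906/127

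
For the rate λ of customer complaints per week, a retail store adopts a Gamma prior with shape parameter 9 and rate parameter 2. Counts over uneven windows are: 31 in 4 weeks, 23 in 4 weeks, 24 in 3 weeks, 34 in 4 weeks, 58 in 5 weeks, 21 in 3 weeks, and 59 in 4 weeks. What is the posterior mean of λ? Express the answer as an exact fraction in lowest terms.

Total count: 31 + 23 + 24 + 34 + 58 + 21 + 59 = 250.
Total exposure: 4 + 4 + 3 + 4 + 5 + 3 + 4 = 27 weeks.
Gamma(α, β) with Poisson data over total exposure Σt gives posterior Gamma(α+Σx, β+Σt) = Gamma(259, 29).
Posterior mean = α'/β' = 259/29.

259/29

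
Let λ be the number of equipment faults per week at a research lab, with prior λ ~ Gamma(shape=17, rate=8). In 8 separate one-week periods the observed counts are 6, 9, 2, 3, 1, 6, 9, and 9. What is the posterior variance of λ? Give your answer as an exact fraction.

31/128

Total count: 6 + 9 + 2 + 3 + 1 + 6 + 9 + 9 = 45.
Total exposure: 8 weeks.
Conjugate update: add total count to the shape and total exposure to the rate, giving Gamma(62, 16).
Posterior variance = α'/β'² = 62/256 = 31/128.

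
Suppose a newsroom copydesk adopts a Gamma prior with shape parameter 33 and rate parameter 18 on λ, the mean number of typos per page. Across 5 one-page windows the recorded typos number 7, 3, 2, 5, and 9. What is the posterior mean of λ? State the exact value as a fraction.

Total count: 7 + 3 + 2 + 5 + 9 = 26.
Total exposure: 5 pages.
By Gamma–Poisson conjugacy, the posterior is Gamma(α + Σx, β + Σt) = Gamma(33 + 26, 18 + 5) = Gamma(59, 23).
Posterior mean = α'/β' = 59/23.

59/23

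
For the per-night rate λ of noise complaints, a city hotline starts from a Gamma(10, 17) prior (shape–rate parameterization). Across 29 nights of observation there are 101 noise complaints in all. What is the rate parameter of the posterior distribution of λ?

Total count 101 over total exposure 29 nights.
By Gamma–Poisson conjugacy, the posterior is Gamma(α + Σx, β + Σt) = Gamma(10 + 101, 17 + 29) = Gamma(111, 46).

46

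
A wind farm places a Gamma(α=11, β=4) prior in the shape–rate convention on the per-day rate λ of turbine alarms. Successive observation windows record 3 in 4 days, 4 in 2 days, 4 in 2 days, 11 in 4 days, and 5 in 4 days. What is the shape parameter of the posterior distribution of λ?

Total count: 3 + 4 + 4 + 11 + 5 = 27.
Total exposure: 4 + 2 + 2 + 4 + 4 = 16 days.
Posterior: α' = 11 + 27 = 38, β' = 4 + 16 = 20.

38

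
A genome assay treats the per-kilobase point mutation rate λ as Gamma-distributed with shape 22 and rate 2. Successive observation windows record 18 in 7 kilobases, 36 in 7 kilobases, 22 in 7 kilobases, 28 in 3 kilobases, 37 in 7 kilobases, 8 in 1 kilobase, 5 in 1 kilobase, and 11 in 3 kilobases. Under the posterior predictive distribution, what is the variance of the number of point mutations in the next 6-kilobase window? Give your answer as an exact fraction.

Total count: 18 + 36 + 22 + 28 + 37 + 8 + 5 + 11 = 165.
Total exposure: 7 + 7 + 7 + 3 + 7 + 1 + 1 + 3 = 36 kilobases.
Gamma(α, β) with Poisson data over total exposure Σt gives posterior Gamma(α+Σx, β+Σt) = Gamma(187, 38).
The posterior predictive for a window of length T is Negative Binomial with variance T·α'·(β'+T)/β'² = 6·187·44/1444 = 12342/361.

12342/361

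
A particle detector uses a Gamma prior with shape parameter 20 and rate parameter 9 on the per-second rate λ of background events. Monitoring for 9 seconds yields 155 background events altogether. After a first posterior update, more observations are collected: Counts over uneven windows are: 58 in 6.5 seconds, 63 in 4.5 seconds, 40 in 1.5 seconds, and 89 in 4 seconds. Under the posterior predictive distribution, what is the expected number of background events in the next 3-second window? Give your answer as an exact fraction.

Total count 155 over total exposure 9 seconds.
After the first batch: Gamma(20 + 155, 9 + 9) = Gamma(175, 18).
Total count: 58 + 63 + 40 + 89 = 250.
Total exposure: 6.5 + 4.5 + 1.5 + 4 = 16.5 seconds.
After the second batch: Gamma(175 + 250, 18 + 16.5) = Gamma(425, 69/2).
Predictive mean over a 3-second window = T·E[λ|data] = 3·425/(69/2) = 850/23.

850/23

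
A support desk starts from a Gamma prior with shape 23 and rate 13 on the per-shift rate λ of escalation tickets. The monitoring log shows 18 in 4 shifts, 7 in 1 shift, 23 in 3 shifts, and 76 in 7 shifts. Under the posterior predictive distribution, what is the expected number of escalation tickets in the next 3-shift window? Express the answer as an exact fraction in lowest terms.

63/4

Total count: 18 + 7 + 23 + 76 = 124.
Total exposure: 4 + 1 + 3 + 7 = 15 shifts.
By Gamma–Poisson conjugacy, the posterior is Gamma(α + Σx, β + Σt) = Gamma(23 + 124, 13 + 15) = Gamma(147, 28).
Predictive mean over a 3-shift window = T·E[λ|data] = 3·147/28 = 63/4.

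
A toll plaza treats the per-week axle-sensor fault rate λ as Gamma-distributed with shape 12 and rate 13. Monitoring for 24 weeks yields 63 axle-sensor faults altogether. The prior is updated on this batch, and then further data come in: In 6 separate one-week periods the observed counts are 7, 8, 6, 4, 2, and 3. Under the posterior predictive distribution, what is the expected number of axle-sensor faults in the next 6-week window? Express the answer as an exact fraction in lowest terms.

630/43

Total count 63 over total exposure 24 weeks.
After the first batch: Gamma(12 + 63, 13 + 24) = Gamma(75, 37).
Total count: 7 + 8 + 6 + 4 + 2 + 3 = 30.
Total exposure: 6 weeks.
After the second batch: Gamma(75 + 30, 37 + 6) = Gamma(105, 43).
Predictive mean over a 6-week window = T·E[λ|data] = 6·105/43 = 630/43.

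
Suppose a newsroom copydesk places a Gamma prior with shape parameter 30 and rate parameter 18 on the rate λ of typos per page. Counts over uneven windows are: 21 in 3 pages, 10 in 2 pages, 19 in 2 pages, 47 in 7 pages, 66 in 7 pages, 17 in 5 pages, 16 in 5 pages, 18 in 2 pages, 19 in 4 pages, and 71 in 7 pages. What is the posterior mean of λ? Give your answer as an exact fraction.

167/31

Total count: 21 + 10 + 19 + 47 + 66 + 17 + 16 + 18 + 19 + 71 = 304.
Total exposure: 3 + 2 + 2 + 7 + 7 + 5 + 5 + 2 + 4 + 7 = 44 pages.
Conjugate update: add total count to the shape and total exposure to the rate, giving Gamma(334, 62).
Posterior mean = α'/β' = 334/62 = 167/31.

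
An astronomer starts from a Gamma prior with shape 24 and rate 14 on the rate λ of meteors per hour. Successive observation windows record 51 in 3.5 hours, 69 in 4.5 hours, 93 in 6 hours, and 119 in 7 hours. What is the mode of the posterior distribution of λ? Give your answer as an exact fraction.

Total count: 51 + 69 + 93 + 119 = 332.
Total exposure: 3.5 + 4.5 + 6 + 7 = 21 hours.
Gamma(α, β) with Poisson data over total exposure Σt gives posterior Gamma(α+Σx, β+Σt) = Gamma(356, 35).
Posterior mode = (α'−1)/β' = 355/35 = 71/7.

71/7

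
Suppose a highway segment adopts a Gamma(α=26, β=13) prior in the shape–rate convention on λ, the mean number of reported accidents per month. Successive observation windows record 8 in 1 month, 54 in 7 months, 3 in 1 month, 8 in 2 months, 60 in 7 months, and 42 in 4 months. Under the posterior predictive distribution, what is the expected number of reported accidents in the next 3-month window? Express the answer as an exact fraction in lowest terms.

603/35

Total count: 8 + 54 + 3 + 8 + 60 + 42 = 175.
Total exposure: 1 + 7 + 1 + 2 + 7 + 4 = 22 months.
By Gamma–Poisson conjugacy, the posterior is Gamma(α + Σx, β + Σt) = Gamma(26 + 175, 13 + 22) = Gamma(201, 35).
Predictive mean over a 3-month window = T·E[λ|data] = 3·201/35 = 603/35.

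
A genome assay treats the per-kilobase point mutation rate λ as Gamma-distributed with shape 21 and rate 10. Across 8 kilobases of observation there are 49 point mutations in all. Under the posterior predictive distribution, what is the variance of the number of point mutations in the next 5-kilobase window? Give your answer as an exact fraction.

Total count 49 over total exposure 8 kilobases.
By Gamma–Poisson conjugacy, the posterior is Gamma(α + Σx, β + Σt) = Gamma(21 + 49, 10 + 8) = Gamma(70, 18).
The posterior predictive for a window of length T is Negative Binomial with variance T·α'·(β'+T)/β'² = 5·70·23/324 = 4025/162.

4025/162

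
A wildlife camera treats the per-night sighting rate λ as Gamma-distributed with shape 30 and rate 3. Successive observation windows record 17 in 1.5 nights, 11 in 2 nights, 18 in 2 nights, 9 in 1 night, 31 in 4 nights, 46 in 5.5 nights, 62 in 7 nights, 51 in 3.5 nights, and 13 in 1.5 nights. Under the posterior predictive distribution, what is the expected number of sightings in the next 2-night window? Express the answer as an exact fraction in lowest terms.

576/31

Total count: 17 + 11 + 18 + 9 + 31 + 46 + 62 + 51 + 13 = 258.
Total exposure: 1.5 + 2 + 2 + 1 + 4 + 5.5 + 7 + 3.5 + 1.5 = 28 nights.
Conjugate update: add total count to the shape and total exposure to the rate, giving Gamma(288, 31).
Predictive mean over a 2-night window = T·E[λ|data] = 2·288/31 = 576/31.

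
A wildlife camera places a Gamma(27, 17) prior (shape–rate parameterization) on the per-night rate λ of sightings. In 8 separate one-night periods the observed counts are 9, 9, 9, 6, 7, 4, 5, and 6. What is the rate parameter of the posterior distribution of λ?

Total count: 9 + 9 + 9 + 6 + 7 + 4 + 5 + 6 = 55.
Total exposure: 8 nights.
By Gamma–Poisson conjugacy, the posterior is Gamma(α + Σx, β + Σt) = Gamma(27 + 55, 17 + 8) = Gamma(82, 25).

25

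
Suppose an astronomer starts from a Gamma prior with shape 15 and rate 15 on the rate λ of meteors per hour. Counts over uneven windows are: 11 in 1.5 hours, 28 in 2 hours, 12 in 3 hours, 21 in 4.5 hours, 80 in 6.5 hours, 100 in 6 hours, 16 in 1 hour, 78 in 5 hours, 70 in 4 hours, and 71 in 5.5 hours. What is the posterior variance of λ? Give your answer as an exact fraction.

251/1458

Total count: 11 + 28 + 12 + 21 + 80 + 100 + 16 + 78 + 70 + 71 = 487.
Total exposure: 1.5 + 2 + 3 + 4.5 + 6.5 + 6 + 1 + 5 + 4 + 5.5 = 39 hours.
Posterior: α' = 15 + 487 = 502, β' = 15 + 39 = 54.
Posterior variance = α'/β'² = 502/2916 = 251/1458.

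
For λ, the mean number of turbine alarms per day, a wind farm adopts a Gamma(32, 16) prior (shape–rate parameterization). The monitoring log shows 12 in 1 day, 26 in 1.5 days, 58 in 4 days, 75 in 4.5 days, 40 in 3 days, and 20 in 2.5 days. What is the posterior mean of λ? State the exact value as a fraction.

526/65

Total count: 12 + 26 + 58 + 75 + 40 + 20 = 231.
Total exposure: 1 + 1.5 + 4 + 4.5 + 3 + 2.5 = 16.5 days.
Conjugate update: add total count to the shape and total exposure to the rate, giving Gamma(263, 65/2).
Posterior mean = α'/β' = 263/(65/2) = 526/65.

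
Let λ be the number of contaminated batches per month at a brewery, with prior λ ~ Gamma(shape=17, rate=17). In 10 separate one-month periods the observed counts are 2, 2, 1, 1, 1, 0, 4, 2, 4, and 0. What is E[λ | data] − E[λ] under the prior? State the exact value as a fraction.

7/27

Total count: 2 + 2 + 1 + 1 + 1 + 0 + 4 + 2 + 4 + 0 = 17.
Total exposure: 10 months.
By Gamma–Poisson conjugacy, the posterior is Gamma(α + Σx, β + Σt) = Gamma(17 + 17, 17 + 10) = Gamma(34, 27).
Posterior mean = 34/27 = 34/27; prior mean = 17/17 = 1. Difference = 34/27 − 1 = 7/27.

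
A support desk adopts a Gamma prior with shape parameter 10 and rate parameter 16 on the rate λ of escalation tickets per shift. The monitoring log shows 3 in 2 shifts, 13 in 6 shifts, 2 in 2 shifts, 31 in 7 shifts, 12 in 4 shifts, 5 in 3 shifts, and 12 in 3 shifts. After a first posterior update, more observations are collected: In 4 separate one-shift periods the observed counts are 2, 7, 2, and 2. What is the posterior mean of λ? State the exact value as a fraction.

Total count: 3 + 13 + 2 + 31 + 12 + 5 + 12 = 78.
Total exposure: 2 + 6 + 2 + 7 + 4 + 3 + 3 = 27 shifts.
After the first batch: Gamma(10 + 78, 16 + 27) = Gamma(88, 43).
Total count: 2 + 7 + 2 + 2 = 13.
Total exposure: 4 shifts.
After the second batch: Gamma(88 + 13, 43 + 4) = Gamma(101, 47).
Posterior mean = α'/β' = 101/47.

101/47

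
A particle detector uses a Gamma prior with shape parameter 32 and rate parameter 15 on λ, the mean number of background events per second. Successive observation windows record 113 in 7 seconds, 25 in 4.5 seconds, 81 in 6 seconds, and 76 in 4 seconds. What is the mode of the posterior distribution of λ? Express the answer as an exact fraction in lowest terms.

652/73

Total count: 113 + 25 + 81 + 76 = 295.
Total exposure: 7 + 4.5 + 6 + 4 = 21.5 seconds.
Posterior: α' = 32 + 295 = 327, β' = 15 + 21.5 = 73/2.
Posterior mode = (α'−1)/β' = 326/(73/2) = 652/73.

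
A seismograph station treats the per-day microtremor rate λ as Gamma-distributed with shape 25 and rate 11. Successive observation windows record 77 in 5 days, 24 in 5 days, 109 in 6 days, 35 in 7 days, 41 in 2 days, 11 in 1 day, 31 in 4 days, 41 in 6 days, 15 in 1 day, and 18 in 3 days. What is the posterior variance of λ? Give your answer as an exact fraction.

Total count: 77 + 24 + 109 + 35 + 41 + 11 + 31 + 41 + 15 + 18 = 402.
Total exposure: 5 + 5 + 6 + 7 + 2 + 1 + 4 + 6 + 1 + 3 = 40 days.
Posterior: α' = 25 + 402 = 427, β' = 11 + 40 = 51.
Posterior variance = α'/β'² = 427/2601.

427/2601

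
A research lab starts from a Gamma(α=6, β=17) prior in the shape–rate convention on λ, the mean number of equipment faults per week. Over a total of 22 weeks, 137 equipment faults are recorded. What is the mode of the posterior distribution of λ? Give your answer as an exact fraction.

142/39

Total count 137 over total exposure 22 weeks.
Gamma(α, β) with Poisson data over total exposure Σt gives posterior Gamma(α+Σx, β+Σt) = Gamma(143, 39).
Posterior mode = (α'−1)/β' = 142/39.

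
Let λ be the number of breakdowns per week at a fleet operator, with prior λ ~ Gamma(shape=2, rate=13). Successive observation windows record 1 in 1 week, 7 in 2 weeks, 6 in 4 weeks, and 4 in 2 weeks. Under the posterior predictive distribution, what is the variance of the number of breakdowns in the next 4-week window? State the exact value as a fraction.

Total count: 1 + 7 + 6 + 4 = 18.
Total exposure: 1 + 2 + 4 + 2 = 9 weeks.
Conjugate update: add total count to the shape and total exposure to the rate, giving Gamma(20, 22).
The posterior predictive for a window of length T is Negative Binomial with variance T·α'·(β'+T)/β'² = 4·20·26/484 = 520/121.

520/121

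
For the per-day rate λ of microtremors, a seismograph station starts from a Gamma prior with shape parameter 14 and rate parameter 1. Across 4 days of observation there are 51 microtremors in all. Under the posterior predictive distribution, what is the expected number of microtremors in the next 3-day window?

39

Total count 51 over total exposure 4 days.
Conjugate update: add total count to the shape and total exposure to the rate, giving Gamma(65, 5).
Predictive mean over a 3-day window = T·E[λ|data] = 3·65/5 = 39.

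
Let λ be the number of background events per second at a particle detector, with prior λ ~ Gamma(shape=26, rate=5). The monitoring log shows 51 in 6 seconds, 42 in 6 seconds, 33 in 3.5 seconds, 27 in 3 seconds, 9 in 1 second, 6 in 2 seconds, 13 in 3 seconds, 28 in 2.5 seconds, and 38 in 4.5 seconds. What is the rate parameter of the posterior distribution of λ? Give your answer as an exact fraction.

73/2

Total count: 51 + 42 + 33 + 27 + 9 + 6 + 13 + 28 + 38 = 247.
Total exposure: 6 + 6 + 3.5 + 3 + 1 + 2 + 3 + 2.5 + 4.5 = 31.5 seconds.
Conjugate update: add total count to the shape and total exposure to the rate, giving Gamma(273, 73/2).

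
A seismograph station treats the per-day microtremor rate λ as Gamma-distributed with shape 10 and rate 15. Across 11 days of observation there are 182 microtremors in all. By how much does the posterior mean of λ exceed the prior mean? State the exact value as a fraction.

Total count 182 over total exposure 11 days.
Conjugate update: add total count to the shape and total exposure to the rate, giving Gamma(192, 26).
Posterior mean = 192/26 = 96/13; prior mean = 10/15 = 2/3. Difference = 96/13 − 2/3 = 262/39.

262/39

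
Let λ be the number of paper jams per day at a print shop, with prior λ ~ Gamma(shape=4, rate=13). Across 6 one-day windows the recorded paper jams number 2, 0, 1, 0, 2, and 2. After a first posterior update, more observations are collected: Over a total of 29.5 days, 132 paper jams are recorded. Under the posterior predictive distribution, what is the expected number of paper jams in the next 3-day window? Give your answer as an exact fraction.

Total count: 2 + 0 + 1 + 0 + 2 + 2 = 7.
Total exposure: 6 days.
After the first batch: Gamma(4 + 7, 13 + 6) = Gamma(11, 19).
Total count 132 over total exposure 29.5 days.
After the second batch: Gamma(11 + 132, 19 + 29.5) = Gamma(143, 97/2).
Predictive mean over a 3-day window = T·E[λ|data] = 3·143/(97/2) = 858/97.

858/97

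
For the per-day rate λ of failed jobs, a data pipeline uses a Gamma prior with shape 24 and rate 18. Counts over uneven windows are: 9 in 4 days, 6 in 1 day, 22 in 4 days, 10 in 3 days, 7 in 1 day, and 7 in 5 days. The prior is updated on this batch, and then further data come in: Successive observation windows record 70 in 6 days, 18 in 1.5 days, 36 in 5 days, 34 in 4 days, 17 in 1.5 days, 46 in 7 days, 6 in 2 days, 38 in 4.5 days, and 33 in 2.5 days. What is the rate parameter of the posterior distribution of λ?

70

Total count: 9 + 6 + 22 + 10 + 7 + 7 = 61.
Total exposure: 4 + 1 + 4 + 3 + 1 + 5 = 18 days.
After the first batch: Gamma(24 + 61, 18 + 18) = Gamma(85, 36).
Total count: 70 + 18 + 36 + 34 + 17 + 46 + 6 + 38 + 33 = 298.
Total exposure: 6 + 1.5 + 5 + 4 + 1.5 + 7 + 2 + 4.5 + 2.5 = 34 days.
After the second batch: Gamma(85 + 298, 36 + 34) = Gamma(383, 70).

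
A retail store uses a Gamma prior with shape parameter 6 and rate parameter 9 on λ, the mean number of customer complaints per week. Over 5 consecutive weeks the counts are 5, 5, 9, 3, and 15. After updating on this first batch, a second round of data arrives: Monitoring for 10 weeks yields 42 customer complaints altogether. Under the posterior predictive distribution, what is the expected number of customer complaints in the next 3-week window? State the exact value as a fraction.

85/8

Total count: 5 + 5 + 9 + 3 + 15 = 37.
Total exposure: 5 weeks.
After the first batch: Gamma(6 + 37, 9 + 5) = Gamma(43, 14).
Total count 42 over total exposure 10 weeks.
After the second batch: Gamma(43 + 42, 14 + 10) = Gamma(85, 24).
Predictive mean over a 3-week window = T·E[λ|data] = 3·85/24 = 85/8.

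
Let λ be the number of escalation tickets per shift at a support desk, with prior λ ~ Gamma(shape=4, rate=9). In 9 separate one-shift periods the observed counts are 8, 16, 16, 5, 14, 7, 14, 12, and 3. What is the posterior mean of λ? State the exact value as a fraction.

Total count: 8 + 16 + 16 + 5 + 14 + 7 + 14 + 12 + 3 = 95.
Total exposure: 9 shifts.
Posterior: α' = 4 + 95 = 99, β' = 9 + 9 = 18.
Posterior mean = α'/β' = 99/18 = 11/2.

11/2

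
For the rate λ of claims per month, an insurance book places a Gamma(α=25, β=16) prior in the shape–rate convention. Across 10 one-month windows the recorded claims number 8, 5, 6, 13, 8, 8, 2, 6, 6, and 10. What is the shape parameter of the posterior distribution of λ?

97

Total count: 8 + 5 + 6 + 13 + 8 + 8 + 2 + 6 + 6 + 10 = 72.
Total exposure: 10 months.
Posterior: α' = 25 + 72 = 97, β' = 16 + 10 = 26.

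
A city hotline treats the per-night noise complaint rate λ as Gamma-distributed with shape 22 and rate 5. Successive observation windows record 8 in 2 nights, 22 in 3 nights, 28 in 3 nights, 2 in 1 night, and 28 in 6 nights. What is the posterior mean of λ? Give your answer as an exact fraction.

11/2

Total count: 8 + 22 + 28 + 2 + 28 = 88.
Total exposure: 2 + 3 + 3 + 1 + 6 = 15 nights.
By Gamma–Poisson conjugacy, the posterior is Gamma(α + Σx, β + Σt) = Gamma(22 + 88, 5 + 15) = Gamma(110, 20).
Posterior mean = α'/β' = 110/20 = 11/2.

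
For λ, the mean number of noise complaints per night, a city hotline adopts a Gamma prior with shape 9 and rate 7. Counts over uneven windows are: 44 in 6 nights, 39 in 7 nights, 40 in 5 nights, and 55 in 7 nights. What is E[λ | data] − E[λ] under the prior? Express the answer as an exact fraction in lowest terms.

Total count: 44 + 39 + 40 + 55 = 178.
Total exposure: 6 + 7 + 5 + 7 = 25 nights.
By Gamma–Poisson conjugacy, the posterior is Gamma(α + Σx, β + Σt) = Gamma(9 + 178, 7 + 25) = Gamma(187, 32).
Posterior mean = 187/32 = 187/32; prior mean = 9/7 = 9/7. Difference = 187/32 − 9/7 = 1021/224.

1021/224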